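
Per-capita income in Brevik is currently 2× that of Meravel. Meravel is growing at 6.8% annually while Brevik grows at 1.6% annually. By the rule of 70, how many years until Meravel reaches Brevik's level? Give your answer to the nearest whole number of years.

What matters is the difference: 5.2 pp.
Rule of 70 on the gap: the ratio halves every 70/5.2 ≈ 13.46 years.
A 2× gap closes after 1 halving: 1 × 13.46 ≈ 13 years.

approximately 13 years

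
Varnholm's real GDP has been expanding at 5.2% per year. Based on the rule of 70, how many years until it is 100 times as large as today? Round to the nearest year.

At 5.2% it doubles every 70/5.2 ≈ 13.46 years.
Reaching 100× takes log₂(100) ≈ 6.64 doublings.
6.64 × 13.46 ≈ 89 years.

roughly 89 years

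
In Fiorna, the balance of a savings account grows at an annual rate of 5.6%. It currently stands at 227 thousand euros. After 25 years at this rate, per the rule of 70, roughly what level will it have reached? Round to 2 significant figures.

910 thousand euros

Doubling time ≈ 70/5.6 = 12.50 years.
25 years is 25/12.50 ≈ 2.00 doublings, a factor of 2^2.00 ≈ 4.00.
227 × 4.00 ≈ 910 thousand euros.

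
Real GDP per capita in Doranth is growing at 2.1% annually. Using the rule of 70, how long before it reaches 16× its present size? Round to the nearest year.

around 133 years

At 2.1% it doubles every 70/2.1 ≈ 33.33 years.
16× is 4 doublings, so 4 × 33.33 ≈ 133 years.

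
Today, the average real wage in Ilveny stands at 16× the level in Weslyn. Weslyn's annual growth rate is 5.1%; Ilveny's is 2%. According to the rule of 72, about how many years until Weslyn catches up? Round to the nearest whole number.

roughly 93 years

Weslyn gains on Ilveny at 5.1% − 2% = 3.1 points a year.
At that relative rate the gap halves every 72/3.1 ≈ 23.23 years.
A 16× gap closes after 4 halvings: 4 × 23.23 ≈ 93 years.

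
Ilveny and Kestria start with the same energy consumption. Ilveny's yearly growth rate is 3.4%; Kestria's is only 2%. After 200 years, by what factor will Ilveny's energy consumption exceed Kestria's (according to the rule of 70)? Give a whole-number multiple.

approximately 16 times

Only the 1.4-point difference matters.
70/1.4 ≈ 50.00 years per doubling of the ratio; 200 years gives 4.00 doublings, so ≈ 16×.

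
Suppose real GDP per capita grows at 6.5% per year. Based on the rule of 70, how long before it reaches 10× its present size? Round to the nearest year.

≈ 36 years

One doubling takes 70/6.5 = 10.77 years.
Reaching 10× takes log₂(10) ≈ 3.32 doublings.
3.32 × 10.77 ≈ 36 years.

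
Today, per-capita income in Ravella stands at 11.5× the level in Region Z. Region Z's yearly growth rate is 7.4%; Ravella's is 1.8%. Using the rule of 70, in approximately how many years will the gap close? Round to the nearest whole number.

Region Z gains on Ravella at 7.4% − 1.8% = 5.6 points a year.
At that relative rate the gap halves every 70/5.6 ≈ 12.50 years.
An 11.5× gap takes log₂(11.5) ≈ 3.52 halvings to close: 3.52 × 12.50 ≈ 44 years.

about 44 years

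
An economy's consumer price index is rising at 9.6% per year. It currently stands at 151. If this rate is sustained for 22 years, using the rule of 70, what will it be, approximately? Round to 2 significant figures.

Doubling time ≈ 70/9.6 = 7.29 years.
22 years is 22/7.29 ≈ 3.02 doublings, a factor of 2^3.02 ≈ 8.11.
151 × 8.11 ≈ 1200.

about 1200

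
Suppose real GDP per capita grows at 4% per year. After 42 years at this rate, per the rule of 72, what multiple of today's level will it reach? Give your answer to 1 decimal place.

Doubling time ≈ 72/4 = 18.00 years.
42 years / 18.00 ≈ 2.33 doublings → factor 2^2.33 ≈ 5.0.

around 5.0 times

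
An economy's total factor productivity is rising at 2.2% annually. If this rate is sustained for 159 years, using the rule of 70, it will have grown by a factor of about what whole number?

roughly 32 times

At 2.2% one doubling takes ≈ 31.82 years; 159 years is 5 of them, so ×32.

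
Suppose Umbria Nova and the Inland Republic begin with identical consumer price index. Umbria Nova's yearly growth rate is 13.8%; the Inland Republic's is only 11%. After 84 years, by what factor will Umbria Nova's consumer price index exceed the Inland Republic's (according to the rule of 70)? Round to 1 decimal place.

Only the 2.8-point difference matters.
70/2.8 ≈ 25.00 years per doubling of the ratio; 84 years gives 3.36 doublings, so ≈ 10.3×.

10.3 times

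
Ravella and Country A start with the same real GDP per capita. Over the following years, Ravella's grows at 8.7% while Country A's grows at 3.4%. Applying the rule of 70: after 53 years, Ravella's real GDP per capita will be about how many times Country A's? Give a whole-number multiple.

≈ 16 times

Rate gap = 8.7% − 3.4% = 5.3 points.
The ratio doubles every 70/5.3 ≈ 13.21 years.
53/13.21 ≈ 4.01 doublings → ratio ≈ 2^4.01 ≈ 16.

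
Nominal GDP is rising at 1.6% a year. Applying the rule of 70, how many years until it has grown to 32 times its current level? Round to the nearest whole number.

Doubling time ≈ 70/1.6 = 43.75 years.
Getting to 32× needs 5 doublings: 5 × 43.75 ≈ 219 years.

around 219 years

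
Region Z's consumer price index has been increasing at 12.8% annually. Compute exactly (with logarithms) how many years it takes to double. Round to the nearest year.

t = ln(2) / ln(1 + 0.128) = 0.6931 / 0.120446 ≈ 5.75.
≈ 6 years.

6 years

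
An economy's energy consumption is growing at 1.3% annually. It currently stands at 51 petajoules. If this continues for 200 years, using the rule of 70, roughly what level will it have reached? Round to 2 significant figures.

Doubling time ≈ 70/1.3 = 53.85 years.
200 years is 200/53.85 ≈ 3.71 doublings, a factor of 2^3.71 ≈ 13.09.
51 × 13.09 ≈ 670 petajoules.

roughly 670 petajoules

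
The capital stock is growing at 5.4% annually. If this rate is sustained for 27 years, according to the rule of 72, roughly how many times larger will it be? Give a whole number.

around 4 times

Doubling time ≈ 72/5.4 = 13.33 years.
27/13.33 ≈ 2 doublings, so about 2^2 = 4×.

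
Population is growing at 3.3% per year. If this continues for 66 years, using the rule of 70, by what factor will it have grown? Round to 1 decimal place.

Doubling time ≈ 70/3.3 = 21.21 years.
66 years / 21.21 ≈ 3.11 doublings → factor 2^3.11 ≈ 8.6.

≈ 8.6 times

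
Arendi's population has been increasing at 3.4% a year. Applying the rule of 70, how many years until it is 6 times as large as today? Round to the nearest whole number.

At 3.4% it doubles every 70/3.4 ≈ 20.59 years.
Reaching 6× takes log₂(6) ≈ 2.58 doublings.
2.58 × 20.59 ≈ 53 years.

about 53 years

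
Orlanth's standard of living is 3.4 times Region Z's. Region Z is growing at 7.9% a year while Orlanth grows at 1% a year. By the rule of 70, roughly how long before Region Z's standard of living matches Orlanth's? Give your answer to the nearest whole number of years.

around 18 years

What matters is the difference: 6.9 pp.
Rule of 70 on the gap: the ratio halves every 70/6.9 ≈ 10.14 years.
A 3.4 times gap takes log₂(3.4) ≈ 1.77 halvings to close: 1.77 × 10.14 ≈ 18 years.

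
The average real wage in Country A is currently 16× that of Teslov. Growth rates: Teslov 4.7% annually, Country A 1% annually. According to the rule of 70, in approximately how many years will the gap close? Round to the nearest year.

≈ 76 years

Teslov gains on Country A at 4.7% − 1% = 3.7 points a year.
At that relative rate the gap halves every 70/3.7 ≈ 18.92 years.
A 16× gap closes after 4 halvings: 4 × 18.92 ≈ 76 years.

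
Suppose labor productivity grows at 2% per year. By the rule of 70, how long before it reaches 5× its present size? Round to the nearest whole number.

Doubling time ≈ 70/2 = 35.00 years.
5× is log₂ 5 ≈ 2.32 doublings, so ≈ 2.32 × 35.00 = 81 years.

≈ 81 years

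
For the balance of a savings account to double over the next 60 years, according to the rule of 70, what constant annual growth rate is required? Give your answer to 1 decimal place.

≈ 1.2%

70 / 60 ≈ 1.17, so about 1.2% a year.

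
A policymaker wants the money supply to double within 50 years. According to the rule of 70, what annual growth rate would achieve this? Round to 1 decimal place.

70 / 50 ≈ 1.40, so about 1.4% annually.

approximately 1.4%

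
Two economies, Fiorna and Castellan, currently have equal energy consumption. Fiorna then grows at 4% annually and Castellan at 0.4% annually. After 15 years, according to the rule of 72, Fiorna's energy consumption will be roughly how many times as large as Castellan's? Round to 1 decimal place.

Fiorna pulls ahead at 3.6 pp per year, so the ratio doubles every 72/3.6 ≈ 20.00 years.
In 15 years that's 0.75 doublings: 2^0.75 ≈ 1.7.

≈ 1.7 times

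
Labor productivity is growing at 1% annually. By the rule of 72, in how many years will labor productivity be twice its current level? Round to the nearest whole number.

around 72 years

Doubling time ≈ 72 / 1 = 72.00 years.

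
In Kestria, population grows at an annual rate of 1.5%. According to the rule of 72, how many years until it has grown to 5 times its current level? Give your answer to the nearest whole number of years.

about 111 years

At 1.5% it doubles every 72/1.5 ≈ 48.00 years.
Reaching 5× takes log₂(5) ≈ 2.32 doublings.
2.32 × 48.00 ≈ 111 years.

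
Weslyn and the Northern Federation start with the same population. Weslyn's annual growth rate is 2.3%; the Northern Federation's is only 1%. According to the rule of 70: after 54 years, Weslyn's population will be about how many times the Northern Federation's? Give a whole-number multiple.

Only the 1.3-point difference matters.
70/1.3 ≈ 53.85 years per doubling of the ratio; 54 years gives 1.00 doublings, so ≈ 2×.

approximately 2 times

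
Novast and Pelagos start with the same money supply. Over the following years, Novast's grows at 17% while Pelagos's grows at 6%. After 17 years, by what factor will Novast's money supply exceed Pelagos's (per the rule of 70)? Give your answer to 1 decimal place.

6.4 times

Only the 11-point difference matters.
70/11 ≈ 6.36 years per doubling of the ratio; 17 years gives 2.67 doublings, so ≈ 6.4×.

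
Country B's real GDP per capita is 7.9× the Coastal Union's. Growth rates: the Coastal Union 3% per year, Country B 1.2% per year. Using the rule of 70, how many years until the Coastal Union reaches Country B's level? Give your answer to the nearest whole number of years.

116 years

The growth-rate gap is 3% − 1.2% = 1.8 percentage points.
So the ratio between them halves every 70/1.8 ≈ 38.89 years.
A 7.9× gap takes log₂(7.9) ≈ 2.98 halvings to close: 2.98 × 38.89 ≈ 116 years.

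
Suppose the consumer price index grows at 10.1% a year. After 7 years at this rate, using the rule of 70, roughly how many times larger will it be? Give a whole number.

approximately 2 times

At 10.1% one doubling takes ≈ 6.93 years; 7 years is 1 of them, so ×2.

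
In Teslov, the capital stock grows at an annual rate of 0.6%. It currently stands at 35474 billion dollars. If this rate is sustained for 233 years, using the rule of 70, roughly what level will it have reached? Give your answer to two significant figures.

It doubles every 70/0.6 ≈ 116.67 years, so 233 years is 2.00 doublings.
2^2.00 ≈ 4.00; 35474 × 4.00 ≈ 140000 billion dollars.

roughly 140000 billion dollars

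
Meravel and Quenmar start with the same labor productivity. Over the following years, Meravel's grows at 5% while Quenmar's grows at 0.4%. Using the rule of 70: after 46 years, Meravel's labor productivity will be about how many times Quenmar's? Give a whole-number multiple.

Rate gap = 5% − 0.4% = 4.6 points.
The ratio doubles every 70/4.6 ≈ 15.22 years.
46/15.22 ≈ 3.02 doublings → ratio ≈ 2^3.02 ≈ 8.

about 8 times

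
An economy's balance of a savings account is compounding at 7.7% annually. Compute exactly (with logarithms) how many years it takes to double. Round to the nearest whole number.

t = ln(2) / ln(1 + 0.077) = 0.6931 / 0.074179 ≈ 9.34.
≈ 9 years.

9 years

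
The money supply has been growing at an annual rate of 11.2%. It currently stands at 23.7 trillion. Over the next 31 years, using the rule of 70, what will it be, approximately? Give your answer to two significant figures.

about 740 trillion

It doubles every 70/11.2 ≈ 6.25 years, so 31 years is 4.96 doublings.
2^4.96 ≈ 31.12; 23.7 × 31.12 ≈ 740 trillion.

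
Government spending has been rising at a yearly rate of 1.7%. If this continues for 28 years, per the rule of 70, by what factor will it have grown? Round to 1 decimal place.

Doubling time ≈ 70/1.7 = 41.18 years.
28 years / 41.18 ≈ 0.68 doublings → factor 2^0.68 ≈ 1.6.

1.6 times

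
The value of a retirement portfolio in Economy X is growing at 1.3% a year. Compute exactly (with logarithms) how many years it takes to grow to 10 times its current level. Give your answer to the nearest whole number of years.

t = ln(10) / ln(1 + 0.013) = 2.3026 / 0.012916 ≈ 178.28.
≈ 178 years.

178 years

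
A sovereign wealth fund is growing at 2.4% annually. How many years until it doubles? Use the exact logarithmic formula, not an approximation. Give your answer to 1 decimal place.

29.2 years

t = ln(2) / ln(1 + 0.024) = 0.6931 / 0.023717 ≈ 29.22.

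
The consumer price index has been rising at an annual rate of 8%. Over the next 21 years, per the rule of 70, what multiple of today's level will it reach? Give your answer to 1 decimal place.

Doubles every ≈ 8.75 years (70/8).
21 years is 2.40 doublings; 2^2.40 ≈ 5.3×.

approximately 5.3 times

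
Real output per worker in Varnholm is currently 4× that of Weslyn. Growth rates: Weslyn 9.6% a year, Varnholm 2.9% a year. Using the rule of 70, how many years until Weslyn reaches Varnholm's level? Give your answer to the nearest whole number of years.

What matters is the difference: 6.7 pp.
Rule of 70 on the gap: the ratio halves every 70/6.7 ≈ 10.45 years.
A 4× gap closes after 2 halvings: 2 × 10.45 ≈ 21 years.

around 21 years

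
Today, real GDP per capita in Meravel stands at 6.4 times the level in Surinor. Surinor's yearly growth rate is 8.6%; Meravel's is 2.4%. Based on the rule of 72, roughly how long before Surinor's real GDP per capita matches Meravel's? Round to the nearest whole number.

around 31 years

Surinor gains on Meravel at 8.6% − 2.4% = 6.2 points a year.
At that relative rate the gap halves every 72/6.2 ≈ 11.61 years.
A 6.4 times gap takes log₂(6.4) ≈ 2.68 halvings to close: 2.68 × 11.61 ≈ 31 years.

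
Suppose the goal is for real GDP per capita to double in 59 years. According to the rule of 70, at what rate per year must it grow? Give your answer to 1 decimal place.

about 1.2%

70 / 59 ≈ 1.19, so about 1.2% per year.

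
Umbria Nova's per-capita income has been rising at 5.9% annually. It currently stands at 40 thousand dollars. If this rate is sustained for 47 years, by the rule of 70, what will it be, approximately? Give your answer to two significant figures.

Doubling time ≈ 70/5.9 = 11.86 years.
47 years is 47/11.86 ≈ 3.96 doublings, a factor of 2^3.96 ≈ 15.56.
40 × 15.56 ≈ 620 thousand dollars.

about 620 thousand dollars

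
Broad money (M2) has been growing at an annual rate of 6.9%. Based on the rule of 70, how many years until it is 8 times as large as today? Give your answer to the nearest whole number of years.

Doubling time ≈ 70/6.9 = 10.14 years.
Getting to 8× needs 3 doublings: 3 × 10.14 ≈ 30 years.

approximately 30 years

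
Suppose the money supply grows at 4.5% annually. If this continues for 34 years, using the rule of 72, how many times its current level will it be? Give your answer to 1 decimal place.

approximately 4.4 times

Doubles every ≈ 16.00 years (72/4.5).
34 years is 2.13 doublings; 2^2.13 ≈ 4.4×.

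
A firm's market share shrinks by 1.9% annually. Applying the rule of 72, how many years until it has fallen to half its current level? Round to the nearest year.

Halving time ≈ 72 / 1.9 = 37.89 → 38 years.

around 38 years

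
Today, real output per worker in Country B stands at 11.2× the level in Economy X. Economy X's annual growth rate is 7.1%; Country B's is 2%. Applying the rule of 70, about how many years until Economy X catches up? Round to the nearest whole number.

What matters is the difference: 5.1 pp.
Rule of 70 on the gap: the ratio halves every 70/5.1 ≈ 13.73 years.
An 11.2× gap takes log₂(11.2) ≈ 3.49 halvings to close: 3.49 × 13.73 ≈ 48 years.

about 48 years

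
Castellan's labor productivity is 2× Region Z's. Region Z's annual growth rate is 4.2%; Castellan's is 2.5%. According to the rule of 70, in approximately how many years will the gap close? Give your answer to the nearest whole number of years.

41 years

Region Z gains on Castellan at 4.2% − 2.5% = 1.7 points a year.
At that relative rate the gap halves every 70/1.7 ≈ 41.18 years.
A 2× gap closes after 1 halving: 1 × 41.18 ≈ 41 years.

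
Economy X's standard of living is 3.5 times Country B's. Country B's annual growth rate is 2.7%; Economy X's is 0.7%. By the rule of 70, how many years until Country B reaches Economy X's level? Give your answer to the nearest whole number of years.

roughly 63 years

The growth-rate gap is 2.7% − 0.7% = 2 percentage points.
So the ratio between them halves every 70/2 ≈ 35.00 years.
A 3.5 times gap takes log₂(3.5) ≈ 1.81 halvings to close: 1.81 × 35.00 ≈ 63 years.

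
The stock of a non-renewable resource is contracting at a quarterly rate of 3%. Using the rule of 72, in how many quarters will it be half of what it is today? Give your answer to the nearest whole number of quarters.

Halving time ≈ 72 / 3 = 24.00 → 24 quarters.

24 quarters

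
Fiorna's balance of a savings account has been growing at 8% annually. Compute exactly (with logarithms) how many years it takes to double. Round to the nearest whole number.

9 years

t = ln(2) / ln(1 + 0.08) = 0.6931 / 0.076961 ≈ 9.01.
≈ 9 years.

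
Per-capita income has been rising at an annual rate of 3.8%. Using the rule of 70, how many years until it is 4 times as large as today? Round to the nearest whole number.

≈ 37 years

At 3.8% it doubles every 70/3.8 ≈ 18.42 years.
4× is 2 doublings, so 2 × 18.42 ≈ 37 years.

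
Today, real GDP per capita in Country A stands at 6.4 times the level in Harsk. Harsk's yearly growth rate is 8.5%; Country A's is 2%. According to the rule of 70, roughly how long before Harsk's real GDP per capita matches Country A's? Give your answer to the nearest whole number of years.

Harsk gains on Country A at 8.5% − 2% = 6.5 points a year.
At that relative rate the gap halves every 70/6.5 ≈ 10.77 years.
A 6.4 times gap takes log₂(6.4) ≈ 2.68 halvings to close: 2.68 × 10.77 ≈ 29 years.

approximately 29 years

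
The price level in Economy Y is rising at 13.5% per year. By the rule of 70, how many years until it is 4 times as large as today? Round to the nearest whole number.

around 10 years

At 13.5% it doubles every 70/13.5 ≈ 5.19 years.
4 = 2^2, so 2 doublings → 10 years.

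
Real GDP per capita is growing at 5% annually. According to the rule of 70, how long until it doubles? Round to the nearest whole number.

At 5%, doubling takes about 70/5 = 14.00 years.

about 14 years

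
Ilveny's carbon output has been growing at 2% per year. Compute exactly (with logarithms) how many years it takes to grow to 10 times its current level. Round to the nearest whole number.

t = ln(10) / ln(1 + 0.02) = 2.3026 / 0.019803 ≈ 116.28.
≈ 116 years.

116 years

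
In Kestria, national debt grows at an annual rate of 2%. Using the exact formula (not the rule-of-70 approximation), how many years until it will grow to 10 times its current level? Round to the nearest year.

116 years

t = ln(10) / ln(1 + 0.02) = 2.3026 / 0.019803 ≈ 116.28.
≈ 116 years.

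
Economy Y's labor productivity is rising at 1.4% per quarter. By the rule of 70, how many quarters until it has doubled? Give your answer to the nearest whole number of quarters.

At 1.4%, doubling takes about 70/1.4 = 50.00 quarters.

50 quarters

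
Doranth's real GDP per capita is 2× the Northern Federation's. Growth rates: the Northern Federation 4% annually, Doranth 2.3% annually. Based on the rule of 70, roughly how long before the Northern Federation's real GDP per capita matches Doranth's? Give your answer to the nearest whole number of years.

The growth-rate gap is 4% − 2.3% = 1.7 percentage points.
So the ratio between them halves every 70/1.7 ≈ 41.18 years.
A 2× gap closes after 1 halving: 1 × 41.18 ≈ 41 years.

≈ 41 years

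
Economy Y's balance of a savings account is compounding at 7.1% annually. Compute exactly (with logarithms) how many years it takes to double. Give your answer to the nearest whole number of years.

t = ln(2) / ln(1 + 0.071) = 0.6931 / 0.068593 ≈ 10.10.
≈ 10 years.

10 years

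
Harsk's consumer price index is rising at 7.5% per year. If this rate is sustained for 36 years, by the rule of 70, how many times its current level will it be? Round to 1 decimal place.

around 14.5 times

Doubling time ≈ 70/7.5 = 9.33 years.
36 years / 9.33 ≈ 3.86 doublings → factor 2^3.86 ≈ 14.5.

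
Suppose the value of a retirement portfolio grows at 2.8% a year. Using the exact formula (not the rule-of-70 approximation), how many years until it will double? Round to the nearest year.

t = ln(2) / ln(1 + 0.028) = 0.6931 / 0.027615 ≈ 25.10.
≈ 25 years.

25 years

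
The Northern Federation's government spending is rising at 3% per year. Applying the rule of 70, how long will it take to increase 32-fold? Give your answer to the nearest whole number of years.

about 117 years

Doubling time ≈ 70/3 = 23.33 years.
Getting to 32× needs 5 doublings: 5 × 23.33 ≈ 117 years.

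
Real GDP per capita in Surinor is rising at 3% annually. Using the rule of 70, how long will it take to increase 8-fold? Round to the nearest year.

At 3% it doubles every 70/3 ≈ 23.33 years.
8 = 2^3, so 3 doublings → 70 years.

≈ 70 years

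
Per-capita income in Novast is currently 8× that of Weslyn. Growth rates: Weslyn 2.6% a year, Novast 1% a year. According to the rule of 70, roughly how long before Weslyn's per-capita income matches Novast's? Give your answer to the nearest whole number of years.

The growth-rate gap is 2.6% − 1% = 1.6 percentage points.
So the ratio between them halves every 70/1.6 ≈ 43.75 years.
An 8× gap closes after 3 halvings: 3 × 43.75 ≈ 131 years.

131 years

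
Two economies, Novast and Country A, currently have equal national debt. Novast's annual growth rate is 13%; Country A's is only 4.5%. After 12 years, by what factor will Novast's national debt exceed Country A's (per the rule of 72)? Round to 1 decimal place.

Only the 8.5-point difference matters.
72/8.5 ≈ 8.47 years per doubling of the ratio; 12 years gives 1.42 doublings, so ≈ 2.7×.

roughly 2.7 times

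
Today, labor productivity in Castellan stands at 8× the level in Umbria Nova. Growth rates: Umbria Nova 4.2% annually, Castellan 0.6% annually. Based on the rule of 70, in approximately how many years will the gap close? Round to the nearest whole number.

Umbria Nova gains on Castellan at 4.2% − 0.6% = 3.6 points a year.
At that relative rate the gap halves every 70/3.6 ≈ 19.44 years.
An 8× gap closes after 3 halvings: 3 × 19.44 ≈ 58 years.

approximately 58 years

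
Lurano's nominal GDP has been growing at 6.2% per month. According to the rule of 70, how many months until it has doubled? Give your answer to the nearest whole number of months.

around 11 months

Doubling time ≈ 70 / 6.2 = 11.29 months.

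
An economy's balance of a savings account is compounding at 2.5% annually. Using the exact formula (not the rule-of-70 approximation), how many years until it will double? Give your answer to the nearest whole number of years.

t = ln(2) / ln(1 + 0.025) = 0.6931 / 0.024693 ≈ 28.07.
≈ 28 years.

28 years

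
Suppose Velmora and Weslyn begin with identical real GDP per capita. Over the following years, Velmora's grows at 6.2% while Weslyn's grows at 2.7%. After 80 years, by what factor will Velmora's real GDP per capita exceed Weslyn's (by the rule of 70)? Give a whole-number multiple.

≈ 16 times

Only the 3.5-point difference matters.
70/3.5 ≈ 20.00 years per doubling of the ratio; 80 years gives 4.00 doublings, so ≈ 16×.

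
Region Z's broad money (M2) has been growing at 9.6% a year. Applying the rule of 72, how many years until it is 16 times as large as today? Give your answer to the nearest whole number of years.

around 30 years

One doubling takes 72/9.6 = 7.50 years.
16× is 4 doublings, so 4 × 7.50 ≈ 30 years.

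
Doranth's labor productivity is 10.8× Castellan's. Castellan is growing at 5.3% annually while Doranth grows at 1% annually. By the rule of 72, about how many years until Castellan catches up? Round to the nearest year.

around 57 years

The growth-rate gap is 5.3% − 1% = 4.3 percentage points.
So the ratio between them halves every 72/4.3 ≈ 16.74 years.
A 10.8× gap takes log₂(10.8) ≈ 3.43 halvings to close: 3.43 × 16.74 ≈ 57 years.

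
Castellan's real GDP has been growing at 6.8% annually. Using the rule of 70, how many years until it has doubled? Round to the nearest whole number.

At 6.8%, doubling takes about 70/6.8 = 10.29 years.

≈ 10 years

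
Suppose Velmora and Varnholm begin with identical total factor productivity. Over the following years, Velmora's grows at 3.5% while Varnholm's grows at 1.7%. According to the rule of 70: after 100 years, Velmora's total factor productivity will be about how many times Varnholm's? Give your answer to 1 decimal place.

about 5.9 times

Rate gap = 3.5% − 1.7% = 1.8 points.
The ratio doubles every 70/1.8 ≈ 38.89 years.
100/38.89 ≈ 2.57 doublings → ratio ≈ 2^2.57 ≈ 5.9.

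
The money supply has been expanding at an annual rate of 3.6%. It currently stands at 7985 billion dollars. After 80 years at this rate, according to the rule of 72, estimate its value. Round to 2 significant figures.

≈ 130000 billion dollars

It doubles every 72/3.6 ≈ 20.00 years, so 80 years is 4.00 doublings.
2^4.00 ≈ 16.00; 7985 × 16.00 ≈ 130000 billion dollars.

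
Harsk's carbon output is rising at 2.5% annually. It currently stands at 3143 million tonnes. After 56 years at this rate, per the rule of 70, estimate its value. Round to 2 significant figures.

≈ 13000 million tonnes

Doubling time ≈ 70/2.5 = 28.00 years.
56 years is 56/28.00 ≈ 2.00 doublings, a factor of 2^2.00 ≈ 4.00.
3143 × 4.00 ≈ 13000 million tonnes.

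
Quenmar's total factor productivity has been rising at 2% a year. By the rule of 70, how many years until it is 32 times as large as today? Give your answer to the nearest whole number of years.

At 2% it doubles every 70/2 ≈ 35.00 years.
Getting to 32× needs 5 doublings: 5 × 35.00 ≈ 175 years.

approximately 175 years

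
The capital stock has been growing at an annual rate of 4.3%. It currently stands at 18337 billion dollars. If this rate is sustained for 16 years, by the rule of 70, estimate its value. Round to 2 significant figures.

about 36000 billion dollars

Doubling time ≈ 70/4.3 = 16.28 years.
16 years is 16/16.28 ≈ 0.98 doublings, a factor of 2^0.98 ≈ 1.97.
18337 × 1.97 ≈ 36000 billion dollars.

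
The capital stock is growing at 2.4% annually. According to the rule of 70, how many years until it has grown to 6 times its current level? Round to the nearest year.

One doubling takes 70/2.4 = 29.17 years.
Reaching 6× takes log₂(6) ≈ 2.58 doublings.
2.58 × 29.17 ≈ 75 years.

around 75 years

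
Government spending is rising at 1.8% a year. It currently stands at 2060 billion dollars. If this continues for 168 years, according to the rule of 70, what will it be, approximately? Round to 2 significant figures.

≈ 41000 billion dollars

Doubling time ≈ 70/1.8 = 38.89 years.
168 years is 168/38.89 ≈ 4.32 doublings, a factor of 2^4.32 ≈ 19.97.
2060 × 19.97 ≈ 41000 billion dollars.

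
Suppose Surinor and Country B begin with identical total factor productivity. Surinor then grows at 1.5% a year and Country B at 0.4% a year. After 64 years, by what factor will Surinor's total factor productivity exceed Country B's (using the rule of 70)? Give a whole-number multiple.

approximately 2 times

Surinor pulls ahead at 1.1 pp per year, so the ratio doubles every 70/1.1 ≈ 63.64 years.
In 64 years that's 1.01 doublings: 2^1.01 ≈ 2.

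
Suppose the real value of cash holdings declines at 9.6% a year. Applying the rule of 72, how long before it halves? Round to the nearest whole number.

8 years

Halving time ≈ 72 / 9.6 = 7.50 → 8 years.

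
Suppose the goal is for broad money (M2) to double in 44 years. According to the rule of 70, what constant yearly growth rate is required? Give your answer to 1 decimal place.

≈ 1.6% per year

70 / 44 ≈ 1.59, so about 1.6% per year.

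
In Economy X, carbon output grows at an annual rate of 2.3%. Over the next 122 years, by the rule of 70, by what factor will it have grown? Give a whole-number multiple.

70/2.3 ≈ 30.43 years per doubling.
122 years fits 4 doublings: 2^4 = 16.

about 16 times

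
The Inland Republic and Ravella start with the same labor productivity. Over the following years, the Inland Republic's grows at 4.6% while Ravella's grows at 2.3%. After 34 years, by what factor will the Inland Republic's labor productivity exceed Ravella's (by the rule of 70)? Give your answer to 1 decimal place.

Rate gap = 4.6% − 2.3% = 2.3 points.
The ratio doubles every 70/2.3 ≈ 30.43 years.
34/30.43 ≈ 1.12 doublings → ratio ≈ 2^1.12 ≈ 2.2.

≈ 2.2 times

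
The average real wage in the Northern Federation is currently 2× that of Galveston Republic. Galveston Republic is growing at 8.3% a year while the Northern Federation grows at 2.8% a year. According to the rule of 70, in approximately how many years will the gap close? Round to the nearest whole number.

What matters is the difference: 5.5 pp.
Rule of 70 on the gap: the ratio halves every 70/5.5 ≈ 12.73 years.
A 2× gap closes after 1 halving: 1 × 12.73 ≈ 13 years.

roughly 13 years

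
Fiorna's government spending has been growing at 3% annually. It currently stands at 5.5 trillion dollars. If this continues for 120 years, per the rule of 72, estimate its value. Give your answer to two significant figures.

It doubles every 72/3 ≈ 24.00 years, so 120 years is 5.00 doublings.
2^5.00 ≈ 32.00; 5.5 × 32.00 ≈ 180 trillion dollars.

roughly 180 trillion dollars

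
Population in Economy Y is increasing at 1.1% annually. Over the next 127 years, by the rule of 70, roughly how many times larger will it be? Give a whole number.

At 1.1% one doubling takes ≈ 63.64 years; 127 years is 2 of them, so ×4.

around 4 times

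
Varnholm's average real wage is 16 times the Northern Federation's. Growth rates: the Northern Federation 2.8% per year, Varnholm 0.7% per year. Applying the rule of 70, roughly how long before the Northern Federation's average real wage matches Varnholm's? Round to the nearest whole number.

What matters is the difference: 2.1 pp.
Rule of 70 on the gap: the ratio halves every 70/2.1 ≈ 33.33 years.
A 16 times gap closes after 4 halvings: 4 × 33.33 ≈ 133 years.

roughly 133 years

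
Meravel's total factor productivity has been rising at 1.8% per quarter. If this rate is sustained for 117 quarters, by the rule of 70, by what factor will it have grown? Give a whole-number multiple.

At 1.8% one doubling takes ≈ 38.89 quarters; 117 quarters is 3 of them, so ×8.

approximately 8 times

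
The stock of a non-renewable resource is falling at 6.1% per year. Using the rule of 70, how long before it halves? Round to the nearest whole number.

about 11 years

The rule works in reverse for decay: 70/6.1 ≈ 11.48 years to halve.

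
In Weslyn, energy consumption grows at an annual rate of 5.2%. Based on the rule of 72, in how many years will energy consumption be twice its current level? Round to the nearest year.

≈ 14 years

Doubling time ≈ 72 / 5.2 = 13.85 years.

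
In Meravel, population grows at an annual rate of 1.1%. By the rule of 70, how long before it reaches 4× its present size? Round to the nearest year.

about 127 years

At 1.1% it doubles every 70/1.1 ≈ 63.64 years.
4 = 2^2, so 2 doublings → 127 years.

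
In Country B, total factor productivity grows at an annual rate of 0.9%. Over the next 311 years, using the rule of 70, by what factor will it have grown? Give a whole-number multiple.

At 0.9% one doubling takes ≈ 77.78 years; 311 years is 4 of them, so ×16.

16 times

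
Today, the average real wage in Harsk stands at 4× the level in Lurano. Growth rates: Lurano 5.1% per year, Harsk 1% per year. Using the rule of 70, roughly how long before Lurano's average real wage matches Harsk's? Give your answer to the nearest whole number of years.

Lurano gains on Harsk at 5.1% − 1% = 4.1 points a year.
At that relative rate the gap halves every 70/4.1 ≈ 17.07 years.
A 4× gap closes after 2 halvings: 2 × 17.07 ≈ 34 years.

roughly 34 years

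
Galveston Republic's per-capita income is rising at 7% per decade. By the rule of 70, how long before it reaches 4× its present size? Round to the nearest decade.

about 20 decades

One doubling takes 70/7 = 10.00 decades.
4× is 2 doublings, so 2 × 10.00 ≈ 20 decades.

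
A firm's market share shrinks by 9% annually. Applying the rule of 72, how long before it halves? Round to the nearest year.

8 years

The rule works in reverse for decay: 72/9 ≈ 8.00 years to halve.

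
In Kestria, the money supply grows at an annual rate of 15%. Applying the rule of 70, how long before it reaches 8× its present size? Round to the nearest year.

≈ 14 years

One doubling takes 70/15 = 4.67 years.
8× is 3 doublings, so 3 × 4.67 ≈ 14 years.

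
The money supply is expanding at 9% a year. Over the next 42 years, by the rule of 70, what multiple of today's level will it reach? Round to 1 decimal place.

Doubles every ≈ 7.78 years (70/9).
42 years is 5.40 doublings; 2^5.40 ≈ 42.2×.

roughly 42.2 times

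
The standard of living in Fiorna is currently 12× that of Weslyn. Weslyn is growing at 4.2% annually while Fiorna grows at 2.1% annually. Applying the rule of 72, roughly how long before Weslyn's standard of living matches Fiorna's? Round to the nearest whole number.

about 123 years

The growth-rate gap is 4.2% − 2.1% = 2.1 percentage points.
So the ratio between them halves every 72/2.1 ≈ 34.29 years.
A 12× gap takes log₂(12) ≈ 3.58 halvings to close: 3.58 × 34.29 ≈ 123 years.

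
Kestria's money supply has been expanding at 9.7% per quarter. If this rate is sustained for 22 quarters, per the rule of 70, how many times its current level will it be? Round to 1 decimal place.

≈ 8.3 times

Doubling time ≈ 70/9.7 = 7.22 quarters.
22 quarters / 7.22 ≈ 3.05 doublings → factor 2^3.05 ≈ 8.3.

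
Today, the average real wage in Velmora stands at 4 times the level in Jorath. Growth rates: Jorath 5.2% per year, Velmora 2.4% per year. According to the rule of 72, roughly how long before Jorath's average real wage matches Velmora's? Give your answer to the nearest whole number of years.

≈ 51 years

The growth-rate gap is 5.2% − 2.4% = 2.8 percentage points.
So the ratio between them halves every 72/2.8 ≈ 25.71 years.
A 4 times gap closes after 2 halvings: 2 × 25.71 ≈ 51 years.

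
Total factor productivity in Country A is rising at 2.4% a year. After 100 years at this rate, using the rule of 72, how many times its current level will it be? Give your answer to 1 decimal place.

≈ 10.1 times

Doubling time ≈ 72/2.4 = 30.00 years.
100 years / 30.00 ≈ 3.33 doublings → factor 2^3.33 ≈ 10.1.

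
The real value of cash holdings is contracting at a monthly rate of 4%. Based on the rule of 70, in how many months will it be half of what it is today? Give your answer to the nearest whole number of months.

The rule works in reverse for decay: 70/4 ≈ 17.50 months to halve.

about 18 months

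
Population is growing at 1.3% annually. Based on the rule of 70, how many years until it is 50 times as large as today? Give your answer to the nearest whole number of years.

approximately 304 years

At 1.3% it doubles every 70/1.3 ≈ 53.85 years.
Reaching 50× takes log₂(50) ≈ 5.64 doublings.
5.64 × 53.85 ≈ 304 years.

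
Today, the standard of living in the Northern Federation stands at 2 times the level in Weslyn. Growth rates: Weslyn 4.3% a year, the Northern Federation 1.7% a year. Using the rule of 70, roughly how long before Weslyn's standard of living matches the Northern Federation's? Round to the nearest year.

The growth-rate gap is 4.3% − 1.7% = 2.6 percentage points.
So the ratio between them halves every 70/2.6 ≈ 26.92 years.
A 2 times gap closes after 1 halving: 1 × 26.92 ≈ 27 years.

roughly 27 years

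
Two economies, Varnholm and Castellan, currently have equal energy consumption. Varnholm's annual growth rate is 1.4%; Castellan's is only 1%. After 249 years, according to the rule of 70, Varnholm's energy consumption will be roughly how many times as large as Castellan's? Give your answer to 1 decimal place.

Only the 0.4-point difference matters.
70/0.4 ≈ 175.00 years per doubling of the ratio; 249 years gives 1.42 doublings, so ≈ 2.7×.

2.7 times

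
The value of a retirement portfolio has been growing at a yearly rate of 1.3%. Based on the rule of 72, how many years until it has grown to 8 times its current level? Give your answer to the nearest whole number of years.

One doubling takes 72/1.3 = 55.38 years.
8× is 3 doublings, so 3 × 55.38 ≈ 166 years.

≈ 166 years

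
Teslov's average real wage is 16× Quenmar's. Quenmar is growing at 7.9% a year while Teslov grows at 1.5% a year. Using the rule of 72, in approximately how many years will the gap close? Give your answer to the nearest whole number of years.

Quenmar gains on Teslov at 7.9% − 1.5% = 6.4 points a year.
At that relative rate the gap halves every 72/6.4 ≈ 11.25 years.
A 16× gap closes after 4 halvings: 4 × 11.25 ≈ 45 years.

≈ 45 years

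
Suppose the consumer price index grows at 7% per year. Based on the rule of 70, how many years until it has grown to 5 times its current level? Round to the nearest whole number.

At 7% it doubles every 70/7 ≈ 10.00 years.
Reaching 5× takes log₂(5) ≈ 2.32 doublings.
2.32 × 10.00 ≈ 23 years.

around 23 years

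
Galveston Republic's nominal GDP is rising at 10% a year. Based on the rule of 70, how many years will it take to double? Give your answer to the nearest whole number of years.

70/10 ≈ 7.00, so it doubles roughly every 7 years.

7 years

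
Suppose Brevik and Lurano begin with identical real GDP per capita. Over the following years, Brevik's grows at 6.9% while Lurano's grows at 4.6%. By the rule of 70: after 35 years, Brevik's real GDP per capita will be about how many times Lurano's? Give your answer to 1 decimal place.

Only the 2.3-point difference matters.
70/2.3 ≈ 30.43 years per doubling of the ratio; 35 years gives 1.15 doublings, so ≈ 2.2×.

about 2.2 times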